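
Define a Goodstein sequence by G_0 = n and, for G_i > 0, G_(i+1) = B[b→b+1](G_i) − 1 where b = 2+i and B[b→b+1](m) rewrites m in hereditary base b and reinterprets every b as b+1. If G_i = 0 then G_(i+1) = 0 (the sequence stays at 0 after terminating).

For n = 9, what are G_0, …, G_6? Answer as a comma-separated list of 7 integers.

9, 81, 1023, 9842, 140743, 2471826, 50333399

i=0: 9 = 2^(2 + 1) + 1 (b=2); 2→3: 3^(3 + 1) + 1 = 82; 82−1 = 81
i=1: 81 = 3^(3 + 1) (b=3); 3→4: 4^(4 + 1) = 1024; 1024−1 = 1023
i=2: 1023 = 3·4^4 + 3·4^3 + 3·4^2 + 3·4 + 3 (b=4); 4→5: 3·5^5 + 3·5^3 + 3·5^2 + 3·5 + 3 = 9843; 9843−1 = 9842
i=3: 9842 = 3·5^5 + 3·5^3 + 3·5^2 + 3·5 + 2 (b=5); 5→6: 3·6^6 + 3·6^3 + 3·6^2 + 3·6 + 2 = 140744; 140744−1 = 140743
i=4: 140743 = 3·6^6 + 3·6^3 + 3·6^2 + 3·6 + 1 (b=6); 6→7: 3·7^7 + 3·7^3 + 3·7^2 + 3·7 + 1 = 2471827; 2471827−1 = 2471826
i=5: 2471826 = 3·7^7 + 3·7^3 + 3·7^2 + 3·7 (b=7); 7→8: 3·8^8 + 3·8^3 + 3·8^2 + 3·8 = 50333400; 50333400−1 = 50333399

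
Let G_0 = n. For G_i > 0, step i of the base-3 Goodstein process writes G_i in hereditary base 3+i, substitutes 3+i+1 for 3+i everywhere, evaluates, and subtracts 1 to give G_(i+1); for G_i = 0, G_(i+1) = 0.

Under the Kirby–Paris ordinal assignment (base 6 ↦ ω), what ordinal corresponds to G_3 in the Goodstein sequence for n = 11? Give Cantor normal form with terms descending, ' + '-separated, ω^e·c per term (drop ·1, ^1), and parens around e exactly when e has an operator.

base 3: 11 = 3^2 + 2; at 4: 4^2 + 2 = 18; next = 17
base 4: 17 = 4^2 + 1; at 5: 5^2 + 1 = 26; next = 25
base 5: 25 = 5^2; at 6: 6^2 = 36; next = 35
base 6: 35 = 5·6 + 5; at 7: 5·7 + 5 = 40; next = 39

ω·5 + 5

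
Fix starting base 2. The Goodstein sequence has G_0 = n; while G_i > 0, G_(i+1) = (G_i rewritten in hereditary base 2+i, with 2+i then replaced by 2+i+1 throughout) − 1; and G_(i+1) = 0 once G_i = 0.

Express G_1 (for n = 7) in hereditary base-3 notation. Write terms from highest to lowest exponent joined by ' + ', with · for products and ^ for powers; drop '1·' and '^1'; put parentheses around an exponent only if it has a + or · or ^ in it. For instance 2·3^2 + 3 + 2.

(0) 7|_2 = 2^2 + 2 + 1 ↦ 3^3 + 3 + 1|_3 = 31 ⇒ 30
(1) 30|_3 = 3^3 + 3 ↦ 4^4 + 4|_4 = 260 ⇒ 259

3^3 + 3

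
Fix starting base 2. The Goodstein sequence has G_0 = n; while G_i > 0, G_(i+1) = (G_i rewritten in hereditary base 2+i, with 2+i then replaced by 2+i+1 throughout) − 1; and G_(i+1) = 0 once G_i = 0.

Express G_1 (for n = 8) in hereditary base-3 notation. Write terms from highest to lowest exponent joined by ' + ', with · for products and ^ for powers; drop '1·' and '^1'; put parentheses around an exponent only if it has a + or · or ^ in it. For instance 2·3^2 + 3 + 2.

2·3^3 + 2·3^2 + 2·3 + 2

8 —HB2→ 2^(2 + 1) —bump→ 3^(3 + 1) = 81 —(−1)→ 80
80 —HB3→ 2·3^3 + 2·3^2 + 2·3 + 2 —bump→ 2·4^4 + 2·4^2 + 2·4 + 2 = 554 —(−1)→ 553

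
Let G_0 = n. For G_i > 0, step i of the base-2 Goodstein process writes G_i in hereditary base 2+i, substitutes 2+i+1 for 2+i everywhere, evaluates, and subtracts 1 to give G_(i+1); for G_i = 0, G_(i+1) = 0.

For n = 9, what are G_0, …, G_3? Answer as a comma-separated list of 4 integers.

9, 81, 1023, 9842

[0] 9 ≡ 2^(2 + 1) + 1 (base 2). Lift 3: 82. −1: 81.
[1] 81 ≡ 3^(3 + 1) (base 3). Lift 4: 1024. −1: 1023.
[2] 1023 ≡ 3·4^4 + 3·4^3 + 3·4^2 + 3·4 + 3 (base 4). Lift 5: 9843. −1: 9842.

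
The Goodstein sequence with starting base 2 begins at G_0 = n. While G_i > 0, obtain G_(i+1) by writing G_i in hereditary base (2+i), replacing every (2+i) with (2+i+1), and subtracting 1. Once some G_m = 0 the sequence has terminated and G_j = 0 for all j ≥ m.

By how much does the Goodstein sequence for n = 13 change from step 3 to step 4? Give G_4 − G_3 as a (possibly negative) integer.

(0) 13|_2 = 2^(2 + 1) + 2^2 + 1 ↦ 3^(3 + 1) + 3^3 + 1|_3 = 109 ⇒ 108
(1) 108|_3 = 3^(3 + 1) + 3^3 ↦ 4^(4 + 1) + 4^4|_4 = 1280 ⇒ 1279
(2) 1279|_4 = 4^(4 + 1) + 3·4^3 + 3·4^2 + 3·4 + 3 ↦ 5^(5 + 1) + 3·5^3 + 3·5^2 + 3·5 + 3|_5 = 16093 ⇒ 16092
(3) 16092|_5 = 5^(5 + 1) + 3·5^3 + 3·5^2 + 3·5 + 2 ↦ 6^(6 + 1) + 3·6^3 + 3·6^2 + 3·6 + 2|_6 = 280712 ⇒ 280711

264619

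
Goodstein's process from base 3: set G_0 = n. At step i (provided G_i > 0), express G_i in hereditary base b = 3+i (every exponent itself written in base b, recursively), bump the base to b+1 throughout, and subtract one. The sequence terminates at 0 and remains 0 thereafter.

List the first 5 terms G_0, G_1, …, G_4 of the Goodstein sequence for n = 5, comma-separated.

G_0=5  [base 3] 3 + 2  →[3↦4]→  4 + 2 = 6  −1 ⇒ G_1=5
G_1=5  [base 4] 4 + 1  →[4↦5]→  5 + 1 = 6  −1 ⇒ G_2=5
G_2=5  [base 5] 5  →[5↦6]→  6 = 6  −1 ⇒ G_3=5
G_3=5  [base 6] 5  →[6↦7]→  5 = 5  −1 ⇒ G_4=4

5, 5, 5, 5, 4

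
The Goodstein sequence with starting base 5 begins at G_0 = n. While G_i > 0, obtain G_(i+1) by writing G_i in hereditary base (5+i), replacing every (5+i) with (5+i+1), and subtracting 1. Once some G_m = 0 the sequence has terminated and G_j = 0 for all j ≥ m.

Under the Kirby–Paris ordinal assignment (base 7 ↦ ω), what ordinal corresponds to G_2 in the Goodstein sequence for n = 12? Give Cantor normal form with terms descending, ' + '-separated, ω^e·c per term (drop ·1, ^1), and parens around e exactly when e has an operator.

G_0=12  [base 5] 2·5 + 2  →[5↦6]→  2·6 + 2 = 14  −1 ⇒ G_1=13
G_1=13  [base 6] 2·6 + 1  →[6↦7]→  2·7 + 1 = 15  −1 ⇒ G_2=14
G_2=14  [base 7] 2·7  →[7↦8]→  2·8 = 16  −1 ⇒ G_3=15

ω·2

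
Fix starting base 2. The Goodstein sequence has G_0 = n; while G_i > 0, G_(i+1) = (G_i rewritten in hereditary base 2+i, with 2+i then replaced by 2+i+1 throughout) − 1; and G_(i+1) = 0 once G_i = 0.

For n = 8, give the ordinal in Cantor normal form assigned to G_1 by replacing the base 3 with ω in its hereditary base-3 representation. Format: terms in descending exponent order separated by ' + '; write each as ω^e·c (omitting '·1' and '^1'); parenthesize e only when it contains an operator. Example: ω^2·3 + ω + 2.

G_0=8  [base 2] 2^(2 + 1)  →[2↦3]→  3^(3 + 1) = 81  −1 ⇒ G_1=80
G_1=80  [base 3] 2·3^3 + 2·3^2 + 2·3 + 2  →[3↦4]→  2·4^4 + 2·4^2 + 2·4 + 2 = 554  −1 ⇒ G_2=553

ω^ω·2 + ω^2·2 + ω·2 + 2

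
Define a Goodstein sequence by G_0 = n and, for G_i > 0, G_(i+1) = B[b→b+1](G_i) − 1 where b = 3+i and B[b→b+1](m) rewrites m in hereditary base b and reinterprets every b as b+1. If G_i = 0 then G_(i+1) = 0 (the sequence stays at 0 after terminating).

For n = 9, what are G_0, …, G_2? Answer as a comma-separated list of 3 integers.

G_0 = 9. HB_3(9) = 3^2. Bump = 16. G_1 = 15.
G_1 = 15. HB_4(15) = 3·4 + 3. Bump = 18. G_2 = 17.

9, 15, 17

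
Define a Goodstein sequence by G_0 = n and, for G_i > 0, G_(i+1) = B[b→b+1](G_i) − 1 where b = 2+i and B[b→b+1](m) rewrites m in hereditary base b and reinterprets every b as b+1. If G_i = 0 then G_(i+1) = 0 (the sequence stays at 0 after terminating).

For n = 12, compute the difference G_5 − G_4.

5484891

G_0 = 12. HB_2(12) = 2^(2 + 1) + 2^2. Bump = 108. G_1 = 107.
G_1 = 107. HB_3(107) = 3^(3 + 1) + 2·3^2 + 2·3 + 2. Bump = 1066. G_2 = 1065.
G_2 = 1065. HB_4(1065) = 4^(4 + 1) + 2·4^2 + 2·4 + 1. Bump = 15686. G_3 = 15685.
G_3 = 15685. HB_5(15685) = 5^(5 + 1) + 2·5^2 + 2·5. Bump = 280020. G_4 = 280019.
G_4 = 280019. HB_6(280019) = 6^(6 + 1) + 2·6^2 + 6 + 5. Bump = 5764911. G_5 = 5764910.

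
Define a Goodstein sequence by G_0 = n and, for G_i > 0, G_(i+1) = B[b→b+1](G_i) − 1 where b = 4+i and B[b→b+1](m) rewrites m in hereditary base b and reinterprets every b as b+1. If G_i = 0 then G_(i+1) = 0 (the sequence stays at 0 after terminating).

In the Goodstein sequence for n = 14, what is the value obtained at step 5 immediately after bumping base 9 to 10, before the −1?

24

i=0: 14 = 3·4 + 2 (b=4); 4→5: 3·5 + 2 = 17; 17−1 = 16
i=1: 16 = 3·5 + 1 (b=5); 5→6: 3·6 + 1 = 19; 19−1 = 18
i=2: 18 = 3·6 (b=6); 6→7: 3·7 = 21; 21−1 = 20
i=3: 20 = 2·7 + 6 (b=7); 7→8: 2·8 + 6 = 22; 22−1 = 21
i=4: 21 = 2·8 + 5 (b=8); 8→9: 2·9 + 5 = 23; 23−1 = 22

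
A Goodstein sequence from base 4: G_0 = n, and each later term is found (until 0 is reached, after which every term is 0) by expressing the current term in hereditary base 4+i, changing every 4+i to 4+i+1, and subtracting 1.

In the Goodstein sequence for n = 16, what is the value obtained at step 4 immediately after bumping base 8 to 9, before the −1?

G_0=16  [base 4] 4^2  →[4↦5]→  5^2 = 25  −1 ⇒ G_1=24
G_1=24  [base 5] 4·5 + 4  →[5↦6]→  4·6 + 4 = 28  −1 ⇒ G_2=27
G_2=27  [base 6] 4·6 + 3  →[6↦7]→  4·7 + 3 = 31  −1 ⇒ G_3=30
G_3=30  [base 7] 4·7 + 2  →[7↦8]→  4·8 + 2 = 34  −1 ⇒ G_4=33
G_4=33  [base 8] 4·8 + 1  →[8↦9]→  4·9 + 1 = 37  −1 ⇒ G_5=36

37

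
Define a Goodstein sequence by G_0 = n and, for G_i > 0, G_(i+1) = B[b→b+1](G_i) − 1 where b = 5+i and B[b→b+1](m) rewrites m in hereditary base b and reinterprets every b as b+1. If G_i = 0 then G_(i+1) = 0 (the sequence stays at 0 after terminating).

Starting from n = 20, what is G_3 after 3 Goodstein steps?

i=0: 20 = 4·5 (b=5); 5→6: 4·6 = 24; 24−1 = 23
i=1: 23 = 3·6 + 5 (b=6); 6→7: 3·7 + 5 = 26; 26−1 = 25
i=2: 25 = 3·7 + 4 (b=7); 7→8: 3·8 + 4 = 28; 28−1 = 27
i=3: 27 = 3·8 + 3 (b=8); 8→9: 3·9 + 3 = 30; 30−1 = 29

27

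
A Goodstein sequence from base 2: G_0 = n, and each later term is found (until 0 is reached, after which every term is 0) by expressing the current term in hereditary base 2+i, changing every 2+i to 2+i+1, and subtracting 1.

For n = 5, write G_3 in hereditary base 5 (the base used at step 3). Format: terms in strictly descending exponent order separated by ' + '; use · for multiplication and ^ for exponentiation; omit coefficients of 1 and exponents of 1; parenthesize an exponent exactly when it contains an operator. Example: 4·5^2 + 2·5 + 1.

i=0: 5 = 2^2 + 1 (b=2); 2→3: 3^3 + 1 = 28; 28−1 = 27
i=1: 27 = 3^3 (b=3); 3→4: 4^4 = 256; 256−1 = 255
i=2: 255 = 3·4^3 + 3·4^2 + 3·4 + 3 (b=4); 4→5: 3·5^3 + 3·5^2 + 3·5 + 3 = 468; 468−1 = 467
i=3: 467 = 3·5^3 + 3·5^2 + 3·5 + 2 (b=5); 5→6: 3·6^3 + 3·6^2 + 3·6 + 2 = 776; 776−1 = 775

3·5^3 + 3·5^2 + 3·5 + 2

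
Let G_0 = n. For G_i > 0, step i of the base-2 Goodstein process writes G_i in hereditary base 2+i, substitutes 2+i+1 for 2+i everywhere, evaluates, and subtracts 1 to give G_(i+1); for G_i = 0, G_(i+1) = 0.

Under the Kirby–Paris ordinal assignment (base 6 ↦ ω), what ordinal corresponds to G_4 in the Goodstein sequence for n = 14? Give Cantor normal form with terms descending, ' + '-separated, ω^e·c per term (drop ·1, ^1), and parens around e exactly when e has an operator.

ω^(ω + 1) + ω^5·5 + ω^4·5 + ω^3·5 + ω^2·5 + ω·5 + 5

i=0: 14 = 2^(2 + 1) + 2^2 + 2 (b=2); 2→3: 3^(3 + 1) + 3^3 + 3 = 111; 111−1 = 110
i=1: 110 = 3^(3 + 1) + 3^3 + 2 (b=3); 3→4: 4^(4 + 1) + 4^4 + 2 = 1282; 1282−1 = 1281
i=2: 1281 = 4^(4 + 1) + 4^4 + 1 (b=4); 4→5: 5^(5 + 1) + 5^5 + 1 = 18751; 18751−1 = 18750
i=3: 18750 = 5^(5 + 1) + 5^5 (b=5); 5→6: 6^(6 + 1) + 6^6 = 326592; 326592−1 = 326591
i=4: 326591 = 6^(6 + 1) + 5·6^5 + 5·6^4 + 5·6^3 + 5·6^2 + 5·6 + 5 (b=6); 6→7: 7^(7 + 1) + 5·7^5 + 5·7^4 + 5·7^3 + 5·7^2 + 5·7 + 5 = 5862841; 5862841−1 = 5862840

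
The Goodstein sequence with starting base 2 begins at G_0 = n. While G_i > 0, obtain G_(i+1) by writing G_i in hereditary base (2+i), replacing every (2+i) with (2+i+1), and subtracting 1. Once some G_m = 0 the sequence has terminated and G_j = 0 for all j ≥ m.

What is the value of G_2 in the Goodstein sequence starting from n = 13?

i=0: 13 = 2^(2 + 1) + 2^2 + 1 (b=2); 2→3: 3^(3 + 1) + 3^3 + 1 = 109; 109−1 = 108
i=1: 108 = 3^(3 + 1) + 3^3 (b=3); 3→4: 4^(4 + 1) + 4^4 = 1280; 1280−1 = 1279
i=2: 1279 = 4^(4 + 1) + 3·4^3 + 3·4^2 + 3·4 + 3 (b=4); 4→5: 5^(5 + 1) + 3·5^3 + 3·5^2 + 3·5 + 3 = 16093; 16093−1 = 16092

1279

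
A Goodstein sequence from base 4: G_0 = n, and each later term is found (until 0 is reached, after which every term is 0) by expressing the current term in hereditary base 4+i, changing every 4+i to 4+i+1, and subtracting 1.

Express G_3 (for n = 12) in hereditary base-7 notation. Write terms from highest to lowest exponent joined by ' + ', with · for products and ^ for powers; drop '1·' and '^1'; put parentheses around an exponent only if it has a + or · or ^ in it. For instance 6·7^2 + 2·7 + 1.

12 —HB4→ 3·4 —bump→ 3·5 = 15 —(−1)→ 14
14 —HB5→ 2·5 + 4 —bump→ 2·6 + 4 = 16 —(−1)→ 15
15 —HB6→ 2·6 + 3 —bump→ 2·7 + 3 = 17 —(−1)→ 16

2·7 + 2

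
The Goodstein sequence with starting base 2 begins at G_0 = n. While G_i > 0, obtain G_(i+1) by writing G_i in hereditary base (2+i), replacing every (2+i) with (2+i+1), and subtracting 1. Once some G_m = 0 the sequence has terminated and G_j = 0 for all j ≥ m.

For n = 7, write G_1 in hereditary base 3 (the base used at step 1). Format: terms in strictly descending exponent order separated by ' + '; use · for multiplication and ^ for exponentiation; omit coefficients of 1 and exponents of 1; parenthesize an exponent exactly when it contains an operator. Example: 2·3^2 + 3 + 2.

3^3 + 3

base 2: 7 = 2^2 + 2 + 1; at 3: 3^3 + 3 + 1 = 31; next = 30
base 3: 30 = 3^3 + 3; at 4: 4^4 + 4 = 260; next = 259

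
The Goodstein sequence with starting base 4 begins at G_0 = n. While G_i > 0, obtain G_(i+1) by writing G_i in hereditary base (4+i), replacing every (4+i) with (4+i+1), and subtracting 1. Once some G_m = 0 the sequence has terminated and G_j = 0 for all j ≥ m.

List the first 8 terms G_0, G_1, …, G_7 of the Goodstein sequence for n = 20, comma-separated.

20, 29, 39, 51, 65, 81, 99, 107

(0) 20|_4 = 4^2 + 4 ↦ 5^2 + 5|_5 = 30 ⇒ 29
(1) 29|_5 = 5^2 + 4 ↦ 6^2 + 4|_6 = 40 ⇒ 39
(2) 39|_6 = 6^2 + 3 ↦ 7^2 + 3|_7 = 52 ⇒ 51
(3) 51|_7 = 7^2 + 2 ↦ 8^2 + 2|_8 = 66 ⇒ 65
(4) 65|_8 = 8^2 + 1 ↦ 9^2 + 1|_9 = 82 ⇒ 81
(5) 81|_9 = 9^2 ↦ 10^2|_10 = 100 ⇒ 99
(6) 99|_10 = 9·10 + 9 ↦ 9·11 + 9|_11 = 108 ⇒ 107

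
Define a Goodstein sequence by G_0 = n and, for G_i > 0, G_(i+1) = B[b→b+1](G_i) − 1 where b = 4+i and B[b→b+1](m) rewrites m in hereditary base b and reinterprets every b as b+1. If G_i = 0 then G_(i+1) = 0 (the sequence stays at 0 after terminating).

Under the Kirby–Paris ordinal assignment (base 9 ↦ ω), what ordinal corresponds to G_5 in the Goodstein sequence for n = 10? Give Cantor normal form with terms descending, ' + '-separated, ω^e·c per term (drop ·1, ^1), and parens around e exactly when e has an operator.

ω + 4

base 4: 10 = 2·4 + 2; at 5: 2·5 + 2 = 12; next = 11
base 5: 11 = 2·5 + 1; at 6: 2·6 + 1 = 13; next = 12
base 6: 12 = 2·6; at 7: 2·7 = 14; next = 13
base 7: 13 = 7 + 6; at 8: 8 + 6 = 14; next = 13
base 8: 13 = 8 + 5; at 9: 9 + 5 = 14; next = 13
base 9: 13 = 9 + 4; at 10: 10 + 4 = 14; next = 13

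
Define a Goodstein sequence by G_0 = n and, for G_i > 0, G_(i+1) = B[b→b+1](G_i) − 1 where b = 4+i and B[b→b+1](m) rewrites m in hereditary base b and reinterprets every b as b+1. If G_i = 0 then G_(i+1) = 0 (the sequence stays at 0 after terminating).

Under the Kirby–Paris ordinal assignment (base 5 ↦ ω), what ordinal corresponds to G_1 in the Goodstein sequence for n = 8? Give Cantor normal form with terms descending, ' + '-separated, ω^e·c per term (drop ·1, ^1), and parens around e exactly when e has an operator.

base 4: 8 = 2·4; at 5: 2·5 = 10; next = 9
base 5: 9 = 5 + 4; at 6: 6 + 4 = 10; next = 9

ω + 4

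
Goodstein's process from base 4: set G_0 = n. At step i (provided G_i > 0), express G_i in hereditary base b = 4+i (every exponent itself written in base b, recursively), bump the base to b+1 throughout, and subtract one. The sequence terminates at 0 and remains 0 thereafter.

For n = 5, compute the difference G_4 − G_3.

[0] 5 ≡ 4 + 1 (base 4). Lift 5: 6. −1: 5.
[1] 5 ≡ 5 (base 5). Lift 6: 6. −1: 5.
[2] 5 ≡ 5 (base 6). Lift 7: 5. −1: 4.
[3] 4 ≡ 4 (base 7). Lift 8: 4. −1: 3.

-1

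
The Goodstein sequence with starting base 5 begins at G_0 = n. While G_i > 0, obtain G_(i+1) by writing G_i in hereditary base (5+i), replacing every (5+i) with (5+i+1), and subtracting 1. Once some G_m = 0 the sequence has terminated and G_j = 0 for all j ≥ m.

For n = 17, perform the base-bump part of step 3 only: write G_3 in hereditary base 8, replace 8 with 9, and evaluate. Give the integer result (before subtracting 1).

17 —HB5→ 3·5 + 2 —bump→ 3·6 + 2 = 20 —(−1)→ 19
19 —HB6→ 3·6 + 1 —bump→ 3·7 + 1 = 22 —(−1)→ 21
21 —HB7→ 3·7 —bump→ 3·8 = 24 —(−1)→ 23
23 —HB8→ 2·8 + 7 —bump→ 2·9 + 7 = 25 —(−1)→ 24

25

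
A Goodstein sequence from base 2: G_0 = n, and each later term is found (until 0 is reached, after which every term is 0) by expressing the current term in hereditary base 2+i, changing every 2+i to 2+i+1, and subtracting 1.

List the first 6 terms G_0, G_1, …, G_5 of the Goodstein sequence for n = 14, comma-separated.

14, 110, 1281, 18750, 326591, 5862840

step 0: 14 = 2^(2 + 1) + 2^2 + 2; sub 3 for 2: 3^(3 + 1) + 3^3 + 3; = 111; G_1 = 111−1 = 110
step 1: 110 = 3^(3 + 1) + 3^3 + 2; sub 4 for 3: 4^(4 + 1) + 4^4 + 2; = 1282; G_2 = 1282−1 = 1281
step 2: 1281 = 4^(4 + 1) + 4^4 + 1; sub 5 for 4: 5^(5 + 1) + 5^5 + 1; = 18751; G_3 = 18751−1 = 18750
step 3: 18750 = 5^(5 + 1) + 5^5; sub 6 for 5: 6^(6 + 1) + 6^6; = 326592; G_4 = 326592−1 = 326591
step 4: 326591 = 6^(6 + 1) + 5·6^5 + 5·6^4 + 5·6^3 + 5·6^2 + 5·6 + 5; sub 7 for 6: 7^(7 + 1) + 5·7^5 + 5·7^4 + 5·7^3 + 5·7^2 + 5·7 + 5; = 5862841; G_5 = 5862841−1 = 5862840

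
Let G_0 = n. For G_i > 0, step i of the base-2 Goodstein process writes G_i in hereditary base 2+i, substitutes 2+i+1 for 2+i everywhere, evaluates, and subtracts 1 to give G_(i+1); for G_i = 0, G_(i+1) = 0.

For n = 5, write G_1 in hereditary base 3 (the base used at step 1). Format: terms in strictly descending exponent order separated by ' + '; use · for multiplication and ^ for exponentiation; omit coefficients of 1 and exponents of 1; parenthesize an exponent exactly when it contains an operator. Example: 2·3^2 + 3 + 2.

(0) 5|_2 = 2^2 + 1 ↦ 3^3 + 1|_3 = 28 ⇒ 27
(1) 27|_3 = 3^3 ↦ 4^4|_4 = 256 ⇒ 255

3^3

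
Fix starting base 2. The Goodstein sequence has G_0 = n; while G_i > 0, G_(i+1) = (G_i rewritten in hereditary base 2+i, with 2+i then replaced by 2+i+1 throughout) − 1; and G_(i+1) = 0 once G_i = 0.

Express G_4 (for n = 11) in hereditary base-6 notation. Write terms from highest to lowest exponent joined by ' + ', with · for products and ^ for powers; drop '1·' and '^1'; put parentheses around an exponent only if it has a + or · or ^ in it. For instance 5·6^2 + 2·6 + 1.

(0) 11|_2 = 2^(2 + 1) + 2 + 1 ↦ 3^(3 + 1) + 3 + 1|_3 = 85 ⇒ 84
(1) 84|_3 = 3^(3 + 1) + 3 ↦ 4^(4 + 1) + 4|_4 = 1028 ⇒ 1027
(2) 1027|_4 = 4^(4 + 1) + 3 ↦ 5^(5 + 1) + 3|_5 = 15628 ⇒ 15627
(3) 15627|_5 = 5^(5 + 1) + 2 ↦ 6^(6 + 1) + 2|_6 = 279938 ⇒ 279937
(4) 279937|_6 = 6^(6 + 1) + 1 ↦ 7^(7 + 1) + 1|_7 = 5764802 ⇒ 5764801

6^(6 + 1) + 1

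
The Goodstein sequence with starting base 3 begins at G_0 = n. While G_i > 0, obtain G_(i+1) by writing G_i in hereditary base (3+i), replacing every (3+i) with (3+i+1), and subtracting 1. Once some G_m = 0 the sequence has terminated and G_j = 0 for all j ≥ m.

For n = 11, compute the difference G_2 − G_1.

8

11 —HB3→ 3^2 + 2 —bump→ 4^2 + 2 = 18 —(−1)→ 17
17 —HB4→ 4^2 + 1 —bump→ 5^2 + 1 = 26 —(−1)→ 25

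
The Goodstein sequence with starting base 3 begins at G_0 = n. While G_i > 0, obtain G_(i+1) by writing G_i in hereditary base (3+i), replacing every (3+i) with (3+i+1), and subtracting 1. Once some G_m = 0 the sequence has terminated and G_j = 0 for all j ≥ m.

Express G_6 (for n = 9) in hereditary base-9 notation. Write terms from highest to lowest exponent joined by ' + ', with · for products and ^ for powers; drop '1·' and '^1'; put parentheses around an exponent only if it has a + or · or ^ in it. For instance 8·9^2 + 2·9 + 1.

2·9 + 6

(0) 9|_3 = 3^2 ↦ 4^2|_4 = 16 ⇒ 15
(1) 15|_4 = 3·4 + 3 ↦ 3·5 + 3|_5 = 18 ⇒ 17
(2) 17|_5 = 3·5 + 2 ↦ 3·6 + 2|_6 = 20 ⇒ 19
(3) 19|_6 = 3·6 + 1 ↦ 3·7 + 1|_7 = 22 ⇒ 21
(4) 21|_7 = 3·7 ↦ 3·8|_8 = 24 ⇒ 23
(5) 23|_8 = 2·8 + 7 ↦ 2·9 + 7|_9 = 25 ⇒ 24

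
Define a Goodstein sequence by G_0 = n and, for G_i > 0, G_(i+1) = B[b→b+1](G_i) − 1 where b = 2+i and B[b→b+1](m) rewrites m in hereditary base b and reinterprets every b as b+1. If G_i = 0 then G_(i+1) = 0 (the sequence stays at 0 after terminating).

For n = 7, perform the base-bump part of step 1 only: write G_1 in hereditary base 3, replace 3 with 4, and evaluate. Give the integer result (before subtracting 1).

260

G_0 = 7. HB_2(7) = 2^2 + 2 + 1. Bump = 31. G_1 = 30.
G_1 = 30. HB_3(30) = 3^3 + 3. Bump = 260. G_2 = 259.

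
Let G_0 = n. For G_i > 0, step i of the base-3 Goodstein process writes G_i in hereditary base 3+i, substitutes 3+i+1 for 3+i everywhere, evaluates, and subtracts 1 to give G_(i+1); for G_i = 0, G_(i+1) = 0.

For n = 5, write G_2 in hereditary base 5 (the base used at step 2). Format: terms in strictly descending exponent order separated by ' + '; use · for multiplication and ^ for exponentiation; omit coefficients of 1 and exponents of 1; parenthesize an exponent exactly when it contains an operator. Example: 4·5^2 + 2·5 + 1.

base 3: 5 = 3 + 2; at 4: 4 + 2 = 6; next = 5
base 4: 5 = 4 + 1; at 5: 5 + 1 = 6; next = 5
base 5: 5 = 5; at 6: 6 = 6; next = 5

5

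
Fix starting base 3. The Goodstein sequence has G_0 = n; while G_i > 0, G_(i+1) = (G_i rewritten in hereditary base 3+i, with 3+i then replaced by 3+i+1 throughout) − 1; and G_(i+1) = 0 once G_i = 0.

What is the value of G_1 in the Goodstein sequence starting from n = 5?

G_0 = 5. HB_3(5) = 3 + 2. Bump = 6. G_1 = 5.
G_1 = 5. HB_4(5) = 4 + 1. Bump = 6. G_2 = 5.

5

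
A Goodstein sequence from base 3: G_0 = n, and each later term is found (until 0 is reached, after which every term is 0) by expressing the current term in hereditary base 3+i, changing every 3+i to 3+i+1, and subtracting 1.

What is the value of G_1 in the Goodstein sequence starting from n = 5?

(0) 5|_3 = 3 + 2 ↦ 4 + 2|_4 = 6 ⇒ 5
(1) 5|_4 = 4 + 1 ↦ 5 + 1|_5 = 6 ⇒ 5

5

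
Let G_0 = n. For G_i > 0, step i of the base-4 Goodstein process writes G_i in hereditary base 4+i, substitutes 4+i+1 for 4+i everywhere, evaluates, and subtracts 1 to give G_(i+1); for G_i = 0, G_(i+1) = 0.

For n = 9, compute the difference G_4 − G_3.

step 0: 9 = 2·4 + 1; sub 5 for 4: 2·5 + 1; = 11; G_1 = 11−1 = 10
step 1: 10 = 2·5; sub 6 for 5: 2·6; = 12; G_2 = 12−1 = 11
step 2: 11 = 6 + 5; sub 7 for 6: 7 + 5; = 12; G_3 = 12−1 = 11
step 3: 11 = 7 + 4; sub 8 for 7: 8 + 4; = 12; G_4 = 12−1 = 11

0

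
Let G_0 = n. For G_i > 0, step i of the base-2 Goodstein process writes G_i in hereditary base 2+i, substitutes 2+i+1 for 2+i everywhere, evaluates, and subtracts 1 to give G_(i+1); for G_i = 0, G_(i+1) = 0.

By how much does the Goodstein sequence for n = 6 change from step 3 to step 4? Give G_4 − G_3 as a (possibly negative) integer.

(0) 6|_2 = 2^2 + 2 ↦ 3^3 + 3|_3 = 30 ⇒ 29
(1) 29|_3 = 3^3 + 2 ↦ 4^4 + 2|_4 = 258 ⇒ 257
(2) 257|_4 = 4^4 + 1 ↦ 5^5 + 1|_5 = 3126 ⇒ 3125
(3) 3125|_5 = 5^5 ↦ 6^6|_6 = 46656 ⇒ 46655

43530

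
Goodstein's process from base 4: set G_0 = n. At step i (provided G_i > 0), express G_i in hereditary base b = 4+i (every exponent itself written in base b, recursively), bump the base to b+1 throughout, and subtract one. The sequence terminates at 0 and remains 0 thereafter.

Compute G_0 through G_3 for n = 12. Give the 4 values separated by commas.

12, 14, 15, 16

[0] 12 ≡ 3·4 (base 4). Lift 5: 15. −1: 14.
[1] 14 ≡ 2·5 + 4 (base 5). Lift 6: 16. −1: 15.
[2] 15 ≡ 2·6 + 3 (base 6). Lift 7: 17. −1: 16.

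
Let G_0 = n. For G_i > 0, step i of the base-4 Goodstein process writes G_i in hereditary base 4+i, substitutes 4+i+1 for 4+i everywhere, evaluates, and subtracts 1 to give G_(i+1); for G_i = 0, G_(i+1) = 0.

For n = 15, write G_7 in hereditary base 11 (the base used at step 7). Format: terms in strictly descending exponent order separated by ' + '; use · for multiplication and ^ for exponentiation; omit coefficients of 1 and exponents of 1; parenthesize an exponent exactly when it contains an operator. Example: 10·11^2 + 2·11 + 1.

2·11 + 4

G_0=15  [base 4] 3·4 + 3  →[4↦5]→  3·5 + 3 = 18  −1 ⇒ G_1=17
G_1=17  [base 5] 3·5 + 2  →[5↦6]→  3·6 + 2 = 20  −1 ⇒ G_2=19
G_2=19  [base 6] 3·6 + 1  →[6↦7]→  3·7 + 1 = 22  −1 ⇒ G_3=21
G_3=21  [base 7] 3·7  →[7↦8]→  3·8 = 24  −1 ⇒ G_4=23
G_4=23  [base 8] 2·8 + 7  →[8↦9]→  2·9 + 7 = 25  −1 ⇒ G_5=24
G_5=24  [base 9] 2·9 + 6  →[9↦10]→  2·10 + 6 = 26  −1 ⇒ G_6=25
G_6=25  [base 10] 2·10 + 5  →[10↦11]→  2·11 + 5 = 27  −1 ⇒ G_7=26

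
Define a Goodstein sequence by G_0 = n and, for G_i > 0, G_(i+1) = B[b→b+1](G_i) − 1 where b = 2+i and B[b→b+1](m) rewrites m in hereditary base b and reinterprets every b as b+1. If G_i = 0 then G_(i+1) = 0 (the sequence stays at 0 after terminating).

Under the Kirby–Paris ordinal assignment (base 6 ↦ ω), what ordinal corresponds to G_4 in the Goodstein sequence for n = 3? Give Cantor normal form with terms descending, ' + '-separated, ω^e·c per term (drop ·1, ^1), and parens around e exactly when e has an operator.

1

[0] 3 ≡ 2 + 1 (base 2). Lift 3: 4. −1: 3.
[1] 3 ≡ 3 (base 3). Lift 4: 4. −1: 3.
[2] 3 ≡ 3 (base 4). Lift 5: 3. −1: 2.
[3] 2 ≡ 2 (base 5). Lift 6: 2. −1: 1.
[4] 1 ≡ 1 (base 6). Lift 7: 1. −1: 0.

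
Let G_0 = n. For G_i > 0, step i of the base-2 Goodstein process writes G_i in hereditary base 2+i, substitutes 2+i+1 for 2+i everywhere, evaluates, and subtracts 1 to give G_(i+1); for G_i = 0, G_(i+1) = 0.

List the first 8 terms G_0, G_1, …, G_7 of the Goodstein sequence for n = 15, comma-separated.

15, 111, 1283, 18752, 326593, 6588344, 150994943, 3524450280

i=0: 15 = 2^(2 + 1) + 2^2 + 2 + 1 (b=2); 2→3: 3^(3 + 1) + 3^3 + 3 + 1 = 112; 112−1 = 111
i=1: 111 = 3^(3 + 1) + 3^3 + 3 (b=3); 3→4: 4^(4 + 1) + 4^4 + 4 = 1284; 1284−1 = 1283
i=2: 1283 = 4^(4 + 1) + 4^4 + 3 (b=4); 4→5: 5^(5 + 1) + 5^5 + 3 = 18753; 18753−1 = 18752
i=3: 18752 = 5^(5 + 1) + 5^5 + 2 (b=5); 5→6: 6^(6 + 1) + 6^6 + 2 = 326594; 326594−1 = 326593
i=4: 326593 = 6^(6 + 1) + 6^6 + 1 (b=6); 6→7: 7^(7 + 1) + 7^7 + 1 = 6588345; 6588345−1 = 6588344
i=5: 6588344 = 7^(7 + 1) + 7^7 (b=7); 7→8: 8^(8 + 1) + 8^8 = 150994944; 150994944−1 = 150994943
i=6: 150994943 = 8^(8 + 1) + 7·8^7 + 7·8^6 + 7·8^5 + 7·8^4 + 7·8^3 + 7·8^2 + 7·8 + 7 (b=8); 8→9: 9^(9 + 1) + 7·9^7 + 7·9^6 + 7·9^5 + 7·9^4 + 7·9^3 + 7·9^2 + 7·9 + 7 = 3524450281; 3524450281−1 = 3524450280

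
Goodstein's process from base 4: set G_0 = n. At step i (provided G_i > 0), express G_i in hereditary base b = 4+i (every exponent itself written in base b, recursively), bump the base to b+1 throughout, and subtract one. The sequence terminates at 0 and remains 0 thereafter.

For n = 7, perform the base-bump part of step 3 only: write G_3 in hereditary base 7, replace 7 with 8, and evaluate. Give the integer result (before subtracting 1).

8

G_0=7  [base 4] 4 + 3  →[4↦5]→  5 + 3 = 8  −1 ⇒ G_1=7
G_1=7  [base 5] 5 + 2  →[5↦6]→  6 + 2 = 8  −1 ⇒ G_2=7
G_2=7  [base 6] 6 + 1  →[6↦7]→  7 + 1 = 8  −1 ⇒ G_3=7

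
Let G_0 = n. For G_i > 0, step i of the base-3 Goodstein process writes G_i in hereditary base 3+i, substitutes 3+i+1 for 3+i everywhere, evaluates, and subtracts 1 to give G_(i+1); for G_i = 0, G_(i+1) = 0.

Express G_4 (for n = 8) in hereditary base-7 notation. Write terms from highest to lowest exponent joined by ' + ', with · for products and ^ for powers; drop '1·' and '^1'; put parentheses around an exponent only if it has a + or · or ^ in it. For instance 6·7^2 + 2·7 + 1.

7 + 4

[0] 8 ≡ 2·3 + 2 (base 3). Lift 4: 10. −1: 9.
[1] 9 ≡ 2·4 + 1 (base 4). Lift 5: 11. −1: 10.
[2] 10 ≡ 2·5 (base 5). Lift 6: 12. −1: 11.
[3] 11 ≡ 6 + 5 (base 6). Lift 7: 12. −1: 11.
[4] 11 ≡ 7 + 4 (base 7). Lift 8: 12. −1: 11.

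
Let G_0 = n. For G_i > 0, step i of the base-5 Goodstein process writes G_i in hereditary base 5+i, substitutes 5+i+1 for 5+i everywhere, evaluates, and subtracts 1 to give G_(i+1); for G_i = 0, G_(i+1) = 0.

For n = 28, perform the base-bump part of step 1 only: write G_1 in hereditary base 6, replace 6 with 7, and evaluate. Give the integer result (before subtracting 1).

G_0=28  [base 5] 5^2 + 3  →[5↦6]→  6^2 + 3 = 39  −1 ⇒ G_1=38
G_1=38  [base 6] 6^2 + 2  →[6↦7]→  7^2 + 2 = 51  −1 ⇒ G_2=50

51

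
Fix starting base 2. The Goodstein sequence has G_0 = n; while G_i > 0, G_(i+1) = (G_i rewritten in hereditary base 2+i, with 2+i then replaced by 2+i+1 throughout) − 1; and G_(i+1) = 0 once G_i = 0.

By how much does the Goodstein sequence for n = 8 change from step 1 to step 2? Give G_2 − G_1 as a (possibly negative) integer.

i=0: 8 = 2^(2 + 1) (b=2); 2→3: 3^(3 + 1) = 81; 81−1 = 80
i=1: 80 = 2·3^3 + 2·3^2 + 2·3 + 2 (b=3); 3→4: 2·4^4 + 2·4^2 + 2·4 + 2 = 554; 554−1 = 553

473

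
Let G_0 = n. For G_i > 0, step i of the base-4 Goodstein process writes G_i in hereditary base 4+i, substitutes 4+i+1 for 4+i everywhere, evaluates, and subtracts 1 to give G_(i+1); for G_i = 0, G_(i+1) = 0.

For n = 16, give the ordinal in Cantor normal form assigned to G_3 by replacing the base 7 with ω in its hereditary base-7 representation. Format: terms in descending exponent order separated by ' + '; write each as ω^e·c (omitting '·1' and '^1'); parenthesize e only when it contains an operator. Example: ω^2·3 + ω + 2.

step 0: 16 = 4^2; sub 5 for 4: 5^2; = 25; G_1 = 25−1 = 24
step 1: 24 = 4·5 + 4; sub 6 for 5: 4·6 + 4; = 28; G_2 = 28−1 = 27
step 2: 27 = 4·6 + 3; sub 7 for 6: 4·7 + 3; = 31; G_3 = 31−1 = 30
step 3: 30 = 4·7 + 2; sub 8 for 7: 4·8 + 2; = 34; G_4 = 34−1 = 33

ω·4 + 2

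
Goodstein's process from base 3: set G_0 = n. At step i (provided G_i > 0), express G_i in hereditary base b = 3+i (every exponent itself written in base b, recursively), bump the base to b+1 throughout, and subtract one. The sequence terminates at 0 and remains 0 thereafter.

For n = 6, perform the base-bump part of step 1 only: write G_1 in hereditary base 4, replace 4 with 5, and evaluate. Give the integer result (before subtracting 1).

8

6 —HB3→ 2·3 —bump→ 2·4 = 8 —(−1)→ 7
7 —HB4→ 4 + 3 —bump→ 5 + 3 = 8 —(−1)→ 7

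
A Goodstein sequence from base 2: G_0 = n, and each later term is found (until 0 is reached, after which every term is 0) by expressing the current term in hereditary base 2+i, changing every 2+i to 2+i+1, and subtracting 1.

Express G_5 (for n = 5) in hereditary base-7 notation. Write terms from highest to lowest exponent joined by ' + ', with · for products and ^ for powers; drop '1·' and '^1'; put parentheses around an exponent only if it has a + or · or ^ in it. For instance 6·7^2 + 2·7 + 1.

3·7^3 + 3·7^2 + 3·7

G_0 = 5. HB_2(5) = 2^2 + 1. Bump = 28. G_1 = 27.
G_1 = 27. HB_3(27) = 3^3. Bump = 256. G_2 = 255.
G_2 = 255. HB_4(255) = 3·4^3 + 3·4^2 + 3·4 + 3. Bump = 468. G_3 = 467.
G_3 = 467. HB_5(467) = 3·5^3 + 3·5^2 + 3·5 + 2. Bump = 776. G_4 = 775.
G_4 = 775. HB_6(775) = 3·6^3 + 3·6^2 + 3·6 + 1. Bump = 1198. G_5 = 1197.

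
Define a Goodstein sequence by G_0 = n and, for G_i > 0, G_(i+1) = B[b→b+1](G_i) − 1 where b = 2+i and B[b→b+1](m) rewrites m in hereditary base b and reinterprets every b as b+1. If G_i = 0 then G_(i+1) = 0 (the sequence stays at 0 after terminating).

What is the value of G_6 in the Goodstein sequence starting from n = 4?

139

G_0=4  [base 2] 2^2  →[2↦3]→  3^3 = 27  −1 ⇒ G_1=26
G_1=26  [base 3] 2·3^2 + 2·3 + 2  →[3↦4]→  2·4^2 + 2·4 + 2 = 42  −1 ⇒ G_2=41
G_2=41  [base 4] 2·4^2 + 2·4 + 1  →[4↦5]→  2·5^2 + 2·5 + 1 = 61  −1 ⇒ G_3=60
G_3=60  [base 5] 2·5^2 + 2·5  →[5↦6]→  2·6^2 + 2·6 = 84  −1 ⇒ G_4=83
G_4=83  [base 6] 2·6^2 + 6 + 5  →[6↦7]→  2·7^2 + 7 + 5 = 110  −1 ⇒ G_5=109
G_5=109  [base 7] 2·7^2 + 7 + 4  →[7↦8]→  2·8^2 + 8 + 4 = 140  −1 ⇒ G_6=139
G_6=139  [base 8] 2·8^2 + 8 + 3  →[8↦9]→  2·9^2 + 9 + 3 = 174  −1 ⇒ G_7=173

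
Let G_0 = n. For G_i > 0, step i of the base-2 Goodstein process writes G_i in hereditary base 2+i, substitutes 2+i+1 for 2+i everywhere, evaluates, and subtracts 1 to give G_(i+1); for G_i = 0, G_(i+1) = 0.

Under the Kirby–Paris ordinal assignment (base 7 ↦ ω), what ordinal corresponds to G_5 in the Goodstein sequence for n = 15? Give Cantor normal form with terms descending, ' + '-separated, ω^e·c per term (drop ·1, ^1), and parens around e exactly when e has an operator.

i=0: 15 = 2^(2 + 1) + 2^2 + 2 + 1 (b=2); 2→3: 3^(3 + 1) + 3^3 + 3 + 1 = 112; 112−1 = 111
i=1: 111 = 3^(3 + 1) + 3^3 + 3 (b=3); 3→4: 4^(4 + 1) + 4^4 + 4 = 1284; 1284−1 = 1283
i=2: 1283 = 4^(4 + 1) + 4^4 + 3 (b=4); 4→5: 5^(5 + 1) + 5^5 + 3 = 18753; 18753−1 = 18752
i=3: 18752 = 5^(5 + 1) + 5^5 + 2 (b=5); 5→6: 6^(6 + 1) + 6^6 + 2 = 326594; 326594−1 = 326593
i=4: 326593 = 6^(6 + 1) + 6^6 + 1 (b=6); 6→7: 7^(7 + 1) + 7^7 + 1 = 6588345; 6588345−1 = 6588344

ω^(ω + 1) + ω^ω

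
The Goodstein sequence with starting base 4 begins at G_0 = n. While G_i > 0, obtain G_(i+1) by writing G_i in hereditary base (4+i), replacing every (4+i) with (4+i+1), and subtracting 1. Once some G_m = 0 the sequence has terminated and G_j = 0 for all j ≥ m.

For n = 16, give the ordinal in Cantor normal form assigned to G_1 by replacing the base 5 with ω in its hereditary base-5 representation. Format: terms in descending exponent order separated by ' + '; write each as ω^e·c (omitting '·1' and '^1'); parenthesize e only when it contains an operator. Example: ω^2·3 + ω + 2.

G_0=16  [base 4] 4^2  →[4↦5]→  5^2 = 25  −1 ⇒ G_1=24
G_1=24  [base 5] 4·5 + 4  →[5↦6]→  4·6 + 4 = 28  −1 ⇒ G_2=27

ω·4 + 4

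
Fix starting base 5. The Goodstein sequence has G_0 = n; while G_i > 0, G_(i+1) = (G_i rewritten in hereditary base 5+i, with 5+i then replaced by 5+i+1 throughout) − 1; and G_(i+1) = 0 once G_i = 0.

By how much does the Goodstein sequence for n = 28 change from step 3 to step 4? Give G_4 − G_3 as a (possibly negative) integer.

i=0: 28 = 5^2 + 3 (b=5); 5→6: 6^2 + 3 = 39; 39−1 = 38
i=1: 38 = 6^2 + 2 (b=6); 6→7: 7^2 + 2 = 51; 51−1 = 50
i=2: 50 = 7^2 + 1 (b=7); 7→8: 8^2 + 1 = 65; 65−1 = 64
i=3: 64 = 8^2 (b=8); 8→9: 9^2 = 81; 81−1 = 80

16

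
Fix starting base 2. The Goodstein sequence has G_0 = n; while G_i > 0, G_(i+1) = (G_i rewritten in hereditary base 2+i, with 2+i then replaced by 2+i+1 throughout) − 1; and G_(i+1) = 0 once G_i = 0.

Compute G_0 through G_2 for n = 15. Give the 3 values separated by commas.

[0] 15 ≡ 2^(2 + 1) + 2^2 + 2 + 1 (base 2). Lift 3: 112. −1: 111.
[1] 111 ≡ 3^(3 + 1) + 3^3 + 3 (base 3). Lift 4: 1284. −1: 1283.

15, 111, 1283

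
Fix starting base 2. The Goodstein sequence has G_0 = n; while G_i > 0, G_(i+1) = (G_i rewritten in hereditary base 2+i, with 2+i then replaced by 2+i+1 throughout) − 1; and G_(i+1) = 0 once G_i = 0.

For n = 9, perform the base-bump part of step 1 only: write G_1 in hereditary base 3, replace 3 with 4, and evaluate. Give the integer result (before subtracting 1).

1024

[0] 9 ≡ 2^(2 + 1) + 1 (base 2). Lift 3: 82. −1: 81.
[1] 81 ≡ 3^(3 + 1) (base 3). Lift 4: 1024. −1: 1023.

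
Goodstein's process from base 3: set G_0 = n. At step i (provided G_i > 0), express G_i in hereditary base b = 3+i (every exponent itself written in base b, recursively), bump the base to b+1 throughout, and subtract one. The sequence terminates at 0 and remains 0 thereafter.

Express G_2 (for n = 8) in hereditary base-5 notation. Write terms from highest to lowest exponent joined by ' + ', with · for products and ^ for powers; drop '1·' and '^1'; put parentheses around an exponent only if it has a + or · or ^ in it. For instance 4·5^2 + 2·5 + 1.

2·5

8 —HB3→ 2·3 + 2 —bump→ 2·4 + 2 = 10 —(−1)→ 9
9 —HB4→ 2·4 + 1 —bump→ 2·5 + 1 = 11 —(−1)→ 10
10 —HB5→ 2·5 —bump→ 2·6 = 12 —(−1)→ 11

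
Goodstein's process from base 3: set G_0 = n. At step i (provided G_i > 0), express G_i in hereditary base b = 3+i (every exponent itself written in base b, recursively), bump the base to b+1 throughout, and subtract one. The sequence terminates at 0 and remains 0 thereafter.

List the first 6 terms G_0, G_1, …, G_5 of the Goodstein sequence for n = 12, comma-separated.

step 0: 12 = 3^2 + 3; sub 4 for 3: 4^2 + 4; = 20; G_1 = 20−1 = 19
step 1: 19 = 4^2 + 3; sub 5 for 4: 5^2 + 3; = 28; G_2 = 28−1 = 27
step 2: 27 = 5^2 + 2; sub 6 for 5: 6^2 + 2; = 38; G_3 = 38−1 = 37
step 3: 37 = 6^2 + 1; sub 7 for 6: 7^2 + 1; = 50; G_4 = 50−1 = 49
step 4: 49 = 7^2; sub 8 for 7: 8^2; = 64; G_5 = 64−1 = 63

12, 19, 27, 37, 49, 63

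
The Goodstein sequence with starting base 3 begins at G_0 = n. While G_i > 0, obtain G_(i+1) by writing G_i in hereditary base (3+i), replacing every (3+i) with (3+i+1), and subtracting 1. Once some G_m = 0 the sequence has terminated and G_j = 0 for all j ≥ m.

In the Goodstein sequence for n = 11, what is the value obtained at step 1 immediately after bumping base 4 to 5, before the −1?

i=0: 11 = 3^2 + 2 (b=3); 3→4: 4^2 + 2 = 18; 18−1 = 17
i=1: 17 = 4^2 + 1 (b=4); 4→5: 5^2 + 1 = 26; 26−1 = 25

26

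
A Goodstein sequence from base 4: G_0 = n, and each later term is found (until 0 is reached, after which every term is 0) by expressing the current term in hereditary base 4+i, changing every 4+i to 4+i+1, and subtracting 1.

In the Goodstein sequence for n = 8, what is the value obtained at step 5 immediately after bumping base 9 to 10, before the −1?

8 —HB4→ 2·4 —bump→ 2·5 = 10 —(−1)→ 9
9 —HB5→ 5 + 4 —bump→ 6 + 4 = 10 —(−1)→ 9
9 —HB6→ 6 + 3 —bump→ 7 + 3 = 10 —(−1)→ 9
9 —HB7→ 7 + 2 —bump→ 8 + 2 = 10 —(−1)→ 9
9 —HB8→ 8 + 1 —bump→ 9 + 1 = 10 —(−1)→ 9

10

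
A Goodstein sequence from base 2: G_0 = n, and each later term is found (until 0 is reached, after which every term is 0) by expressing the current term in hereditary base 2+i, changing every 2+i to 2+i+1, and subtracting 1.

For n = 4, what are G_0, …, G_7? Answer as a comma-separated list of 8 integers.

4, 26, 41, 60, 83, 109, 139, 173

4 —HB2→ 2^2 —bump→ 3^3 = 27 —(−1)→ 26
26 —HB3→ 2·3^2 + 2·3 + 2 —bump→ 2·4^2 + 2·4 + 2 = 42 —(−1)→ 41
41 —HB4→ 2·4^2 + 2·4 + 1 —bump→ 2·5^2 + 2·5 + 1 = 61 —(−1)→ 60
60 —HB5→ 2·5^2 + 2·5 —bump→ 2·6^2 + 2·6 = 84 —(−1)→ 83
83 —HB6→ 2·6^2 + 6 + 5 —bump→ 2·7^2 + 7 + 5 = 110 —(−1)→ 109
109 —HB7→ 2·7^2 + 7 + 4 —bump→ 2·8^2 + 8 + 4 = 140 —(−1)→ 139
139 —HB8→ 2·8^2 + 8 + 3 —bump→ 2·9^2 + 9 + 3 = 174 —(−1)→ 173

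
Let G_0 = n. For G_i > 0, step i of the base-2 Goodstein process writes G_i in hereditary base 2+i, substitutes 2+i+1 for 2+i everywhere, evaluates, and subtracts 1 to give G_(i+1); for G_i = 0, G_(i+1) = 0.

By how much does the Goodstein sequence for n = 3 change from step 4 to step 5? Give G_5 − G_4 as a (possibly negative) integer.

G_0 = 3. HB_2(3) = 2 + 1. Bump = 4. G_1 = 3.
G_1 = 3. HB_3(3) = 3. Bump = 4. G_2 = 3.
G_2 = 3. HB_4(3) = 3. Bump = 3. G_3 = 2.
G_3 = 2. HB_5(2) = 2. Bump = 2. G_4 = 1.
G_4 = 1. HB_6(1) = 1. Bump = 1. G_5 = 0.

-1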